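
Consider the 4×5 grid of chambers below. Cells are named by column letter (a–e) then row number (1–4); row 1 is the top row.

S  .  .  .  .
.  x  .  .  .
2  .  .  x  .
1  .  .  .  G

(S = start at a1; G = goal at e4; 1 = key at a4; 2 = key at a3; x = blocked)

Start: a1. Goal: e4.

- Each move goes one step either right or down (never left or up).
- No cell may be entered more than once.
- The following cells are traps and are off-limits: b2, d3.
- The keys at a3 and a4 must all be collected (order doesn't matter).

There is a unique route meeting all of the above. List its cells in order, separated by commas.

Moves only go right or down, so the column and row indices never decrease.
Route from a1: down 3 to a4, right 4 to e4 — 7 moves in all.
Check: all required cells visited.

a1, a2, a3, a4, b4, c4, d4, e4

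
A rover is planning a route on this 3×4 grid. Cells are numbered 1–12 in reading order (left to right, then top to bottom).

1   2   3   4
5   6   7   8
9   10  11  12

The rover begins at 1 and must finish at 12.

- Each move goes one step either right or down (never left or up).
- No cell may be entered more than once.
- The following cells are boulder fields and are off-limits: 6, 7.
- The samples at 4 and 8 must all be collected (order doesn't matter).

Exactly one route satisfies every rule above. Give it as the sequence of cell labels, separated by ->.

Moves only go right or down, so the column and row indices never decrease.
Route from 1: 3× right (reaching 4), 2× down (reaching 12) — 5 moves in all.
Check: all required cells visited.

1 -> 2 -> 3 -> 4 -> 8 -> 12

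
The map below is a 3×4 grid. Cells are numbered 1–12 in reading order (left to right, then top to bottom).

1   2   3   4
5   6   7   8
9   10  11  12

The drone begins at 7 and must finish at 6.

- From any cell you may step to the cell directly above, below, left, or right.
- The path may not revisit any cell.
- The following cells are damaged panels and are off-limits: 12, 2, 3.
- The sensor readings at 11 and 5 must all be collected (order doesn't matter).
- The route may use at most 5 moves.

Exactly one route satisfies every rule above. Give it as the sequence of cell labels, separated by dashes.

7 - 11 - 10 - 9 - 5 - 6

The budget equals the shortest possible length, so every move has to be on a shortest route through the required cells.
Route from 7: down 1 to 11, left 2 to 9, up 1 to 5, right 1 to 6 — 5 moves in all.
Check: all required cells visited; 5 ≤ 5 moves.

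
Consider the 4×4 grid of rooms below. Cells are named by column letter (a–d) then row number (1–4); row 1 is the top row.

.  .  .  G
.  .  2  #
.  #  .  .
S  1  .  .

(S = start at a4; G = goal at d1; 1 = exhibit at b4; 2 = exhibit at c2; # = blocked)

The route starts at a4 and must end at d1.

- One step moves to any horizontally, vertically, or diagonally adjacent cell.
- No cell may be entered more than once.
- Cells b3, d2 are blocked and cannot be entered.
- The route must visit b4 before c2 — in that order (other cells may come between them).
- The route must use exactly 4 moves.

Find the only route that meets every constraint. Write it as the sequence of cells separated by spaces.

a4 b4 c3 c2 d1

The waypoints must appear in the order b4, c2, with no cell reused.
Route from a4: right 1 to b4, up-right 1 to c3, up 1 to c2, up-right 1 to d1 — 4 moves in all.
Check: order respected (1 at step 1, 2 at step 3); 4 moves as required.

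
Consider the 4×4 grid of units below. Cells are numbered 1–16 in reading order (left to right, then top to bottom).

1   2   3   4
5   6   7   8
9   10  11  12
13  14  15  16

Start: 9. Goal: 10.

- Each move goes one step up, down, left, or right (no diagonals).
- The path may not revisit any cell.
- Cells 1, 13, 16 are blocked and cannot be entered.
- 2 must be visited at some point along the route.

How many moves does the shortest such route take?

Any route passes through 2 somewhere between 9 and 10. Summing Manhattan distances along the two legs (9 → 2 → 10) gives a lower bound of 3 + 2 = 5 moves.
The shortest route satisfying every rule uses 7 moves: 9 → 5 → 6 → 2 → 3 → 7 → 11 → 10.
The bound of 5 isn't tight here; checking systematically, no route of length 5 through 6 satisfies every constraint, so 7 is the minimum.

7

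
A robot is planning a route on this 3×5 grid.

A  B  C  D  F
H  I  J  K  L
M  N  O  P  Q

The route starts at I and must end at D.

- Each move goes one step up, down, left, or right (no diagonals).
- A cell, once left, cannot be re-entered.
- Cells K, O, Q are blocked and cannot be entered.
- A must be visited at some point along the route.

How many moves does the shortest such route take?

Any route passes through A somewhere between I and D. Summing Manhattan distances along the two legs (I → A → D) gives a lower bound of 2 + 3 = 5 moves.
A route of 5 moves achieves this: I → H → A → B → C → D.
Since 5 matches the lower bound, it is optimal.

5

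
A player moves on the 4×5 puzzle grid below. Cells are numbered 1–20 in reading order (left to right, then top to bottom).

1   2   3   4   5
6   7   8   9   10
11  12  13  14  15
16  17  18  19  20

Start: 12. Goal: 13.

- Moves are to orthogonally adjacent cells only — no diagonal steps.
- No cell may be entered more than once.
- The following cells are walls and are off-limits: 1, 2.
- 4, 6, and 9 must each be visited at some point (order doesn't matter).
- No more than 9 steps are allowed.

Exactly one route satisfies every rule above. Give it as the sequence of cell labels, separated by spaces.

The 9-move cap with required stops at 4, 6, 9 leaves no slack for detours.
Route from 12: left to 11, up to 6, 2× right (reaching 8), up to 3, right to 4, 2× down (reaching 14), left to 13 — 9 moves in all.
Check: all required cells visited; 9 ≤ 9 moves.

12 11 6 7 8 3 4 9 14 13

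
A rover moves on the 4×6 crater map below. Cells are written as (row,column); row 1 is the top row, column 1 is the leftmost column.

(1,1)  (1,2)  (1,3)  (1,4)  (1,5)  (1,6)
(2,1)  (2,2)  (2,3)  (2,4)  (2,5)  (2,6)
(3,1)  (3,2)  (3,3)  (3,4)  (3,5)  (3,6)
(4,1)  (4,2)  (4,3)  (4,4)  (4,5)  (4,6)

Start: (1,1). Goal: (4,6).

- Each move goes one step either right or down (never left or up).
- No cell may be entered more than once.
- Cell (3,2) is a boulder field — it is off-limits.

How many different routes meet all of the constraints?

A right/down-only route from (1,1) to (4,6) makes exactly 3 down-moves and 5 right-moves in some order.
With no other constraints that would be C(8,3) = 56 routes.
Subtract routes through each blocked cell (inclusion–exclusion for overlaps): − through (3,2): 15 → 41.
That gives 41 routes.

41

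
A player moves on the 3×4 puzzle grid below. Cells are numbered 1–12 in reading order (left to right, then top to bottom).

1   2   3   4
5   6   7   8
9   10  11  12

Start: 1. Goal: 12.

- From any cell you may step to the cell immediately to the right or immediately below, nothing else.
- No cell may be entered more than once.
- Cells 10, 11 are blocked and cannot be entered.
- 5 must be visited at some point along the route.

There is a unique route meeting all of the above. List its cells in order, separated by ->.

Moves only go right or down, so the column and row indices never decrease.
Route from 1: down to 5, 3× right (reaching 8), down to 12 — 5 moves in all.
Check: all required cells visited.

1 -> 5 -> 6 -> 7 -> 8 -> 12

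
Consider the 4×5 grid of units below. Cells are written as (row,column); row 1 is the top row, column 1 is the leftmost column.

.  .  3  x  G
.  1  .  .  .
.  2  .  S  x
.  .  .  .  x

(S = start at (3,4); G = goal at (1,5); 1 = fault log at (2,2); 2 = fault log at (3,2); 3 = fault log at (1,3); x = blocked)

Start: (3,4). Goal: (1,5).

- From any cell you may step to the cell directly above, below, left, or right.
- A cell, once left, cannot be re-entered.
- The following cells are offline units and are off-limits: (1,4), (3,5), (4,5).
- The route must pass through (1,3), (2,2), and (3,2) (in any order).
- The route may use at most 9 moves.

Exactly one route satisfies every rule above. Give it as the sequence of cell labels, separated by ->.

The budget equals the shortest possible length, so every move has to be on a shortest route through the required cells.
Route from (3,4): 2× left (reaching (3,2)), 2× up (reaching (1,2)), right to (1,3), down to (2,3), 2× right (reaching (2,5)), up to (1,5) — 9 moves in all.
Check: all required cells visited; 9 ≤ 9 moves.

(3,4) -> (3,3) -> (3,2) -> (2,2) -> (1,2) -> (1,3) -> (2,3) -> (2,4) -> (2,5) -> (1,5)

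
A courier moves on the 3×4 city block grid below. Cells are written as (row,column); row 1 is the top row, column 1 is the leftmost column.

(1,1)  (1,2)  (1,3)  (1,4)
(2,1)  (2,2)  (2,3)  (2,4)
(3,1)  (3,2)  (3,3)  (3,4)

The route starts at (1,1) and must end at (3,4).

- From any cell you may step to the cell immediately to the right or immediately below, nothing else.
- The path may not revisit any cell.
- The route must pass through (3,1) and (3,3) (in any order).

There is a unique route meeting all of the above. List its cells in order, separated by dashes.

Moves only go right or down, so the column and row indices never decrease.
Route from (1,1): 2× down (reaching (3,1)), 3× right (reaching (3,4)) — 5 moves in all.
Check: all required cells visited.

(1,1) - (2,1) - (3,1) - (3,2) - (3,3) - (3,4)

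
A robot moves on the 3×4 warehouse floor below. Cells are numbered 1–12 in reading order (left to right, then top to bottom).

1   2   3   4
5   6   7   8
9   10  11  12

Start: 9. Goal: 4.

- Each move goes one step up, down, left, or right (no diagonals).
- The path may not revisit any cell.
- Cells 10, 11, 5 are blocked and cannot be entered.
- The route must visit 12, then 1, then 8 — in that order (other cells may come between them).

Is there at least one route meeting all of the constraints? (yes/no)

The blocked cells wall 12 off from 9 completely — no sequence of moves reaches it at all, so no route can satisfy the rules.

no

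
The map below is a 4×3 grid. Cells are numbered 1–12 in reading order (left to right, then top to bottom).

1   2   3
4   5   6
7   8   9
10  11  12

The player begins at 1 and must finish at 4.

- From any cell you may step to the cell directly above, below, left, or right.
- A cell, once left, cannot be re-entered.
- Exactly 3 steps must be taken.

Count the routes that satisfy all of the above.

Need simple routes of exactly 3 moves from 1 to 4 (Manhattan distance 1, so 1 moves are spent on a detour and 1 undoing it).
Enumerating: 1 2 5 4.
That gives 1 route.

1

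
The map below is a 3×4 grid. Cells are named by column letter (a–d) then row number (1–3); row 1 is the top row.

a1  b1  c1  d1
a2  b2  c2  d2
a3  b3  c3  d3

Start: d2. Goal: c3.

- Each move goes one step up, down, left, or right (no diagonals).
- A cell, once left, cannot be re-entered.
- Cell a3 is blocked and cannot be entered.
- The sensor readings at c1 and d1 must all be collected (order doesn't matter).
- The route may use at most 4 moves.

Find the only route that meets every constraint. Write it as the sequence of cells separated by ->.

d2 -> d1 -> c1 -> c2 -> c3

The budget equals the shortest possible length, so every move has to be on a shortest route through the required cells.
Route from d2: up to d1, left to c1, 2× down (reaching c3) — 4 moves in all.
Check: all required cells visited; 4 ≤ 4 moves.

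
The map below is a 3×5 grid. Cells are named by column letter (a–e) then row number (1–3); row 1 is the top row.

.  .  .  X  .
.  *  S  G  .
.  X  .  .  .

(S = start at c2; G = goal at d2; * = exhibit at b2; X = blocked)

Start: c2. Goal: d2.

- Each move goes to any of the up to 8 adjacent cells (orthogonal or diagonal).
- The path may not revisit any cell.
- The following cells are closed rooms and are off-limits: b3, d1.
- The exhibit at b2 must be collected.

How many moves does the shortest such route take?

3

Any route passes through b2 somewhere between c2 and d2. Summing Chebyshev distances along the two legs (c2 → b2 → d2) gives a lower bound of 1 + 2 = 3 moves.
A route of 3 moves achieves this: c2 → b2 → c1 → d2.
Since 3 matches the lower bound, it is optimal.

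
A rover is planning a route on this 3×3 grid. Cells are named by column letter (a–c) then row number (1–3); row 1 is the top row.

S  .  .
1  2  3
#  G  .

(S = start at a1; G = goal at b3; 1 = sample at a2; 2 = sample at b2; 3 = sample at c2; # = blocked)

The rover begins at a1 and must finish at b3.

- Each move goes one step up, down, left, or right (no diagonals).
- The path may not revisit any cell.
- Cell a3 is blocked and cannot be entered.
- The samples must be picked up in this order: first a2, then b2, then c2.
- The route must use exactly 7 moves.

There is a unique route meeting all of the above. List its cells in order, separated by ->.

The waypoints must appear in the order a2, b2, c2, with no cell reused.
Route from a1: down 1 to a2, right 1 to b2, up 1 to b1, right 1 to c1, down 2 to c3, left 1 to b3 — 7 moves in all.
Check: order respected (1 at step 1, 2 at step 2, 3 at step 5); 7 moves as required.

a1 -> a2 -> b2 -> b1 -> c1 -> c2 -> c3 -> b3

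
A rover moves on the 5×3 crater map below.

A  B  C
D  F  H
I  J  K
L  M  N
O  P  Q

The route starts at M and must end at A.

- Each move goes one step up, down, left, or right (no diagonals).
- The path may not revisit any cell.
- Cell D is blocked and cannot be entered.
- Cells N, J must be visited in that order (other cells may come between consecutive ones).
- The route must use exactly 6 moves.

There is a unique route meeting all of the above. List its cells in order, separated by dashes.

M - N - K - J - F - B - A

The waypoints must appear in the order N, J, with no cell reused.
Route from M: right to N, up to K, left to J, 2× up (reaching B), left to A — 6 moves in all.
Check: order respected (N at step 1, J at step 3); 6 moves as required.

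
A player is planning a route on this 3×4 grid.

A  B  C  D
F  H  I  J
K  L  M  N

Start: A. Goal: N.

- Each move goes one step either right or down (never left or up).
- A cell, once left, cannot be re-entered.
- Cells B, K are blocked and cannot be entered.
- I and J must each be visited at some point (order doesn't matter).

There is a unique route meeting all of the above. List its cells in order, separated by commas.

A, F, H, I, J, N

Moves only go right or down, so the column and row indices never decrease.
Route from A: down to F, 3× right (reaching J), down to N — 5 moves in all.
Check: all required cells visited.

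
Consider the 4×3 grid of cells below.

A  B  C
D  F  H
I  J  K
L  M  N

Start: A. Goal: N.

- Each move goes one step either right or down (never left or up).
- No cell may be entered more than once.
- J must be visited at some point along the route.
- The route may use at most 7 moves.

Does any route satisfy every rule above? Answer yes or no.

One route that works: A → D → I → J → M → N.

yes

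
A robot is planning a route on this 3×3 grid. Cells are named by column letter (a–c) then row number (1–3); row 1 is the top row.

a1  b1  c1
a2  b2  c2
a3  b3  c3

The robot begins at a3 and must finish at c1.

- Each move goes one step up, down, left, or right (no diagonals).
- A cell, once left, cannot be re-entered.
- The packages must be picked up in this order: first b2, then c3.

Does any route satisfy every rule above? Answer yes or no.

yes

One route that works: a3 → a2 → b2 → b3 → c3 → c2 → c1.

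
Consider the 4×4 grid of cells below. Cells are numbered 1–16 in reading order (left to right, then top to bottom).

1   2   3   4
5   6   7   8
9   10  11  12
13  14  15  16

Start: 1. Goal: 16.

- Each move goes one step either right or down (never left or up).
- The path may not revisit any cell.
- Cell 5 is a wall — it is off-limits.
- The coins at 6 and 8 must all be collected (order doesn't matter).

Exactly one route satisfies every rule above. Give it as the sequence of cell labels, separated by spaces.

1 2 6 7 8 12 16

Moves only go right or down, so the column and row indices never decrease.
Route from 1: right to 2, down to 6, 2× right (reaching 8), 2× down (reaching 16) — 6 moves in all.
Check: all required cells visited.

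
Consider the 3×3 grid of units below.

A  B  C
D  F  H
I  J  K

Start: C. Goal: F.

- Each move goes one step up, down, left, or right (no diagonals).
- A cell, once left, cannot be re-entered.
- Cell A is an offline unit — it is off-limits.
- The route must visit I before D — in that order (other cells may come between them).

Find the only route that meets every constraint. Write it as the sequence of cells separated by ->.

C -> H -> K -> J -> I -> D -> F

The waypoints must appear in the order I, D, with no cell reused.
Route from C: 2× down (reaching K), 2× left (reaching I), up to D, right to F — 6 moves in all.
Check: order respected (I at step 4, D at step 5).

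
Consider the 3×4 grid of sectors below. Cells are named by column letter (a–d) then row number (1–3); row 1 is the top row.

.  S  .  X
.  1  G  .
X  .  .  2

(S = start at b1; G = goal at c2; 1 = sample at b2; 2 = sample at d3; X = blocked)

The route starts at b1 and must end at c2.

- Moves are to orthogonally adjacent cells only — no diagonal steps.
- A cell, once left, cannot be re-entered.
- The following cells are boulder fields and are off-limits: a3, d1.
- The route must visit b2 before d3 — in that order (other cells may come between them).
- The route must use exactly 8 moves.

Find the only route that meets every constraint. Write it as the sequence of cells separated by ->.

The waypoints must appear in the order b2, d3, with no cell reused.
Route from b1: left 1 to a1, down 1 to a2, right 1 to b2, down 1 to b3, right 2 to d3, up 1 to d2, left 1 to c2 — 8 moves in all.
Check: order respected (1 at step 3, 2 at step 6); 8 moves as required.

b1 -> a1 -> a2 -> b2 -> b3 -> c3 -> d3 -> d2 -> c2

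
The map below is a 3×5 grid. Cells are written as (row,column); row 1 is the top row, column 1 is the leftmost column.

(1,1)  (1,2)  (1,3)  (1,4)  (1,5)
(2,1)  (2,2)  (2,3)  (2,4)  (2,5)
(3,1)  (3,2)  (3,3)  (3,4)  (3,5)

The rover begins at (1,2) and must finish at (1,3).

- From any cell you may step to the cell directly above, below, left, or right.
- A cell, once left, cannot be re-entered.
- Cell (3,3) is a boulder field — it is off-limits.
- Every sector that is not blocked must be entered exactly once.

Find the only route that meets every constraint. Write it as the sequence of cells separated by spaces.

(1,2) (1,1) (2,1) (3,1) (3,2) (2,2) (2,3) (2,4) (3,4) (3,5) (2,5) (1,5) (1,4) (1,3)

Need to visit all 14 open cells exactly once, starting at (1,2) and ending at (1,3).
Cell (3,1) has only two open neighbours ((2,1) and (3,2)), so the path must pass straight through it: one of those is the cell it's entered from and the other is where it exits.
Route from (1,2): left to (1,1), 2× down (reaching (3,1)), right to (3,2), up to (2,2), 2× right (reaching (2,4)), down to (3,4), right to (3,5), 2× up (reaching (1,5)), 2× left (reaching (1,3)) — 13 moves in all.
Check: all 14 open cells covered.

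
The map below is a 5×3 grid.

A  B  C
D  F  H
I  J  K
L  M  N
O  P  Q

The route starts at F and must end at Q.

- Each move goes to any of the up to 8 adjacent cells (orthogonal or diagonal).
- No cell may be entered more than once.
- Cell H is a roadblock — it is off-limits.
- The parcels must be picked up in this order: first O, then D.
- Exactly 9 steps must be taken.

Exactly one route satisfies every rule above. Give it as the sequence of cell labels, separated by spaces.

The waypoints must appear in the order O, D, with no cell reused.
Route from F: down-right to K, 2× down-left (reaching O), 3× up (reaching D), 2× down-right (reaching N), down to Q — 9 moves in all.
Check: order respected (O at step 3, D at step 6); 9 moves as required.

F K M O L I D J N Q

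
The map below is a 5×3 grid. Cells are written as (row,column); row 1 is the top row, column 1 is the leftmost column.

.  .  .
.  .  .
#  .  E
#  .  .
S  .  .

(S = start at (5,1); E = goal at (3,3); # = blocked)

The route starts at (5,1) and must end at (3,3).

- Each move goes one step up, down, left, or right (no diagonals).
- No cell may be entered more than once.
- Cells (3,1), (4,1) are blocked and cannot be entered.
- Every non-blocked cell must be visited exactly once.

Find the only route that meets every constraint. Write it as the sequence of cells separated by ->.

Need to visit all 13 open cells exactly once, starting at (5,1) and ending at (3,3).
Route from (5,1): right 2 to (5,3), up 1 to (4,3), left 1 to (4,2), up 2 to (2,2), left 1 to (2,1), up 1 to (1,1), right 2 to (1,3), down 2 to (3,3) — 12 moves in all.
Check: all 13 open cells covered.

(5,1) -> (5,2) -> (5,3) -> (4,3) -> (4,2) -> (3,2) -> (2,2) -> (2,1) -> (1,1) -> (1,2) -> (1,3) -> (2,3) -> (3,3)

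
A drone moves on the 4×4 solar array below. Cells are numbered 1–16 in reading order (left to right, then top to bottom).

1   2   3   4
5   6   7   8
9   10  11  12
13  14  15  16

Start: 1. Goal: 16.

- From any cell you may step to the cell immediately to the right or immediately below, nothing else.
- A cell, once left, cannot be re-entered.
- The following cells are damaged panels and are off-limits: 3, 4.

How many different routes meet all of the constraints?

A right/down-only route from 1 to 16 makes exactly 3 down-moves and 3 right-moves in some order.
With no other constraints that would be C(6,3) = 20 routes.
Subtract routes through each blocked cell (inclusion–exclusion for overlaps): − through 3: 4 − through 4: 1 + through 3&4: 1 → 16.
That gives 16 routes.

16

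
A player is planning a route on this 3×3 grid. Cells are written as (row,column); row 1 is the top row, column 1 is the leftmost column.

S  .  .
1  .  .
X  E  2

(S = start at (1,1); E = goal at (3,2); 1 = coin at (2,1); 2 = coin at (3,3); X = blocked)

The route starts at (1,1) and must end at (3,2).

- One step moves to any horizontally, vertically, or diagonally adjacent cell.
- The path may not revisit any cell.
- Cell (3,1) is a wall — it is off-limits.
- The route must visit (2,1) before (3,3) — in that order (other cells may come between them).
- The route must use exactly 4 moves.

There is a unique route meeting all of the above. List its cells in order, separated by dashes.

(1,1) - (2,1) - (2,2) - (3,3) - (3,2)

The waypoints must appear in the order (2,1), (3,3), with no cell reused.
Route from (1,1): down to (2,1), right to (2,2), down-right to (3,3), left to (3,2) — 4 moves in all.
Check: order respected (1 at step 1, 2 at step 3); 4 moves as required.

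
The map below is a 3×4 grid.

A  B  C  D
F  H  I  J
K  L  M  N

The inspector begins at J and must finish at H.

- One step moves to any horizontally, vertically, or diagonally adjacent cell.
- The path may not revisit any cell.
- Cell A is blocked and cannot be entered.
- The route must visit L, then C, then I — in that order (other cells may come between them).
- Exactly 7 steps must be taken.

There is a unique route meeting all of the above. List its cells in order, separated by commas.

The waypoints must appear in the order L, C, I, with no cell reused.
Route from J: down-left 1 to M, left 1 to L, up-left 1 to F, up-right 1 to B, right 1 to C, down 1 to I, left 1 to H — 7 moves in all.
Check: order respected (L at step 2, C at step 5, I at step 6); 7 moves as required.

J, M, L, F, B, C, I, H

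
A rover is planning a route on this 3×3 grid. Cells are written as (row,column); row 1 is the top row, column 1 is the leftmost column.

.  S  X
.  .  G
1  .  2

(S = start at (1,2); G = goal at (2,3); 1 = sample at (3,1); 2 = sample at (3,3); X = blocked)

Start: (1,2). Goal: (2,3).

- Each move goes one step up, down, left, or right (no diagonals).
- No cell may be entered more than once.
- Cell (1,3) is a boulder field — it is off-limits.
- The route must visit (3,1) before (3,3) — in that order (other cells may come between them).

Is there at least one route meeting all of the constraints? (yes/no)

One route that works: (1,2) → (2,2) → (2,1) → (3,1) → (3,2) → (3,3) → (2,3).

yes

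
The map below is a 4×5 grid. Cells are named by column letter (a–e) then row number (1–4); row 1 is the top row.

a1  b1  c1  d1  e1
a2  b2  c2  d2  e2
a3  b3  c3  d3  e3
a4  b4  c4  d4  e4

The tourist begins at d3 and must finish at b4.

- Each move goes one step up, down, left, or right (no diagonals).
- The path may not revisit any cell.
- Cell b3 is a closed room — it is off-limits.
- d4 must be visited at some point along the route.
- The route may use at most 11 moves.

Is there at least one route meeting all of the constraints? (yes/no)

One route that works: d3 → d4 → c4 → b4.

yes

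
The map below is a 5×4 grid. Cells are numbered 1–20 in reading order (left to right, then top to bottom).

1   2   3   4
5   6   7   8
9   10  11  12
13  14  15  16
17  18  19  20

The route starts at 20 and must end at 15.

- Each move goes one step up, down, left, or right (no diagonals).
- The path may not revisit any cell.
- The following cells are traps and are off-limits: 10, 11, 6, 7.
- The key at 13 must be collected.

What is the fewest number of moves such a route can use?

6

Any route passes through 13 somewhere between 20 and 15. Summing Manhattan distances along the two legs (20 → 13 → 15) gives a lower bound of 4 + 2 = 6 moves.
A route of 6 moves achieves this: 20 → 19 → 18 → 17 → 13 → 14 → 15.
Since 6 matches the lower bound, it is optimal.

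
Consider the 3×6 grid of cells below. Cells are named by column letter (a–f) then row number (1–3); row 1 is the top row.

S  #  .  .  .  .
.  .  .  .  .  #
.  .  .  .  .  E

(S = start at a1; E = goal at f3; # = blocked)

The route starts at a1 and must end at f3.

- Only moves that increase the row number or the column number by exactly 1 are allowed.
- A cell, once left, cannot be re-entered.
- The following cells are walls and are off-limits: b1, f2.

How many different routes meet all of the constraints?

5

A right/down-only route from a1 to f3 makes exactly 2 down-moves and 5 right-moves in some order.
With no other constraints that would be C(7,2) = 21 routes.
Subtract routes through each blocked cell (inclusion–exclusion for overlaps): − through b1: 15 − through f2: 6 + through b1&f2: 5 → 5.
That gives 5 routes.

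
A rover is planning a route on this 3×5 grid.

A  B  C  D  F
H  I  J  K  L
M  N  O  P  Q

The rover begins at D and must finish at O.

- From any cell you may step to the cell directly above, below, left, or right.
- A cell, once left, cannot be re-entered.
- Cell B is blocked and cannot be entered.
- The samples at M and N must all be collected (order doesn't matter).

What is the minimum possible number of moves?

7

Any route passes through M and N in some order between D and O. Summing Manhattan distances along each leg and taking the cheapest ordering (D → N → M → O) gives a lower bound of 4 + 1 + 2 = 7 moves.
A route of 7 moves achieves this: D → K → J → I → H → M → N → O.
Since 7 matches the lower bound, it is optimal.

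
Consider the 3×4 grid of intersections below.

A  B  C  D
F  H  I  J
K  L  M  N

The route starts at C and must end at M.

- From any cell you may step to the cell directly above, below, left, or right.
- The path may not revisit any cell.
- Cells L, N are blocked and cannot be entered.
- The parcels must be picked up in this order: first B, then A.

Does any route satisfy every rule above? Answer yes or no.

yes

One route that works: C → B → A → F → H → I → M.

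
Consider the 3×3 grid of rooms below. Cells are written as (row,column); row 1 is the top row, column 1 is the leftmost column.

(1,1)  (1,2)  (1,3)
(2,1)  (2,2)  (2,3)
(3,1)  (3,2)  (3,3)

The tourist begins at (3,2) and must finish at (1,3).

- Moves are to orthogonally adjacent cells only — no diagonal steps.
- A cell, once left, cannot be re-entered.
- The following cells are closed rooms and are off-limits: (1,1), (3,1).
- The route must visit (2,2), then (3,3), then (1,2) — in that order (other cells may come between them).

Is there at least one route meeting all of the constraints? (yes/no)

Ignoring the required order, 1 revisit-free route from (3,2) to (1,3) passes through all of (2,2), (3,3), and (1,2); the waypoint orders that occur are (3,3) → (2,2) → (1,2) (1) — never (2,2) → (3,3) → (1,2).

no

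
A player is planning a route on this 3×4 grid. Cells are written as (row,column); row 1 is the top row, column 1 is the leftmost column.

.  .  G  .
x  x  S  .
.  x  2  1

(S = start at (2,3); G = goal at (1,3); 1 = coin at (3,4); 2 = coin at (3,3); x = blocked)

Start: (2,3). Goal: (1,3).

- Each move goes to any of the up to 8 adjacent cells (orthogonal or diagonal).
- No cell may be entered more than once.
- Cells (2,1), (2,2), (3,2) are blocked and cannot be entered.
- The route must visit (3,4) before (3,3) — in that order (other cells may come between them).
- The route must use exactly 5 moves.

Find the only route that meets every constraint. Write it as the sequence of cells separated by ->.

The waypoints must appear in the order (3,4), (3,3), with no cell reused.
Route from (2,3): down-right to (3,4), left to (3,3), up-right to (2,4), up to (1,4), left to (1,3) — 5 moves in all.
Check: order respected (1 at step 1, 2 at step 2); 5 moves as required.

(2,3) -> (3,4) -> (3,3) -> (2,4) -> (1,4) -> (1,3)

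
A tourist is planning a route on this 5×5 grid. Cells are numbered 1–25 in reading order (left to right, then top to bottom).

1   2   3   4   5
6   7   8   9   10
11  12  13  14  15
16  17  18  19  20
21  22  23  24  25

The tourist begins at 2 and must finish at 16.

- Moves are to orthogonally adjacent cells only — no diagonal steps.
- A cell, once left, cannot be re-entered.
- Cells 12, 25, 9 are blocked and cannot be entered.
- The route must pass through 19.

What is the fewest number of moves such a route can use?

8

Any route passes through 19 somewhere between 2 and 16. Summing Manhattan distances along the two legs (2 → 19 → 16) gives a lower bound of 5 + 3 = 8 moves.
A route of 8 moves achieves this: 2 → 7 → 8 → 13 → 14 → 19 → 18 → 17 → 16.
Since 8 matches the lower bound, it is optimal.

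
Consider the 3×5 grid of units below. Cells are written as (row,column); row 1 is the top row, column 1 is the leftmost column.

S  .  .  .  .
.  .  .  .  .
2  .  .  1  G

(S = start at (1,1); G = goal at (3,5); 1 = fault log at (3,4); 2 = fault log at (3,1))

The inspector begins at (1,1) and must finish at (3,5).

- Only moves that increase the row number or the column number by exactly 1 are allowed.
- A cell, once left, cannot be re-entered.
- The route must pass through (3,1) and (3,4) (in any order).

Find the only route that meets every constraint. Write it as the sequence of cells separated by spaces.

(1,1) (2,1) (3,1) (3,2) (3,3) (3,4) (3,5)

Moves only go right or down, so the column and row indices never decrease.
Route from (1,1): 2× down (reaching (3,1)), 4× right (reaching (3,5)) — 6 moves in all.
Check: all required cells visited.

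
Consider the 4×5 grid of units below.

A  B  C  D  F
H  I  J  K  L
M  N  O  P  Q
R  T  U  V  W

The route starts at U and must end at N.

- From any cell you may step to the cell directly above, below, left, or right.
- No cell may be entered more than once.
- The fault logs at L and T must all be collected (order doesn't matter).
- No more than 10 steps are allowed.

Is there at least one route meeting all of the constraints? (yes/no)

Exhausting the options from U, every branch either would have to re-enter a cell already used, runs past the 10-move limit, or reaches the goal with a constraint still unmet.

no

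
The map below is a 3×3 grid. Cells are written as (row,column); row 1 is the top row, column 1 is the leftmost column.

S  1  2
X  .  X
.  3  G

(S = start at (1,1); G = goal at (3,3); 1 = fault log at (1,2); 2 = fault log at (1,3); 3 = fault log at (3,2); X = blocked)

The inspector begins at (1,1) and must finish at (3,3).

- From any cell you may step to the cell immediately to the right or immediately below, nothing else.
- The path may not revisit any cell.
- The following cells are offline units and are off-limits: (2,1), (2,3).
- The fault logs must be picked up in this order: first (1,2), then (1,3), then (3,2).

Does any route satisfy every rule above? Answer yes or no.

(3,2) lies to the left of (1,3), so going from (1,3) to (3,2) would need a leftward move — but moves only go right/down, so (1,3) cannot be visited before (3,2).

no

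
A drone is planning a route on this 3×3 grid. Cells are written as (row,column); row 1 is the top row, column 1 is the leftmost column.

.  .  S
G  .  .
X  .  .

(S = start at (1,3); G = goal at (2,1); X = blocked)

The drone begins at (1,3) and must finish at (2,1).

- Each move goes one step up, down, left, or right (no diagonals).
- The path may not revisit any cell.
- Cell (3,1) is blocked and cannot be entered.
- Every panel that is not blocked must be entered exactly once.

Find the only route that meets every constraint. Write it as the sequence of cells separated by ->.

Need to visit all 8 open cells exactly once, starting at (1,3) and ending at (2,1).
Cell (1,1) has only two open neighbours ((2,1) and (1,2)), so the path must pass straight through it: one of those is the cell it's entered from and the other is where it exits.
Route from (1,3): down 2 to (3,3), left 1 to (3,2), up 2 to (1,2), left 1 to (1,1), down 1 to (2,1) — 7 moves in all.
Check: all 8 open cells covered.

(1,3) -> (2,3) -> (3,3) -> (3,2) -> (2,2) -> (1,2) -> (1,1) -> (2,1)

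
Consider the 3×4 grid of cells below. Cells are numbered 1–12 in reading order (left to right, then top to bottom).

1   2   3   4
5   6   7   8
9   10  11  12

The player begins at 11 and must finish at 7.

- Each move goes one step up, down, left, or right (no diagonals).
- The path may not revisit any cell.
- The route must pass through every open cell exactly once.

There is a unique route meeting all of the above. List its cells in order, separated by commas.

11, 12, 8, 4, 3, 2, 1, 5, 9, 10, 6, 7

Need to visit all 12 open cells exactly once, starting at 11 and ending at 7.
Route from 11: right to 12, 2× up (reaching 4), 3× left (reaching 1), 2× down (reaching 9), right to 10, up to 6, right to 7 — 11 moves in all.
Check: all 12 open cells covered.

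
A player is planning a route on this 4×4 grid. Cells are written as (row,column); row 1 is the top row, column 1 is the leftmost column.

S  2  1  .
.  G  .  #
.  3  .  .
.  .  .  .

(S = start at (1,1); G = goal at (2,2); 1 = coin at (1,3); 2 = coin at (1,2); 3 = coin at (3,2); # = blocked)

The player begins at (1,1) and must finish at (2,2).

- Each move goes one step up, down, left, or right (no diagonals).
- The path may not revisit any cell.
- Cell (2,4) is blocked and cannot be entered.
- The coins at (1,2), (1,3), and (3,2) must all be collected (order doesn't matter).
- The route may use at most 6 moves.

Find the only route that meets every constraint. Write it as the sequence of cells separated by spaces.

(1,1) (1,2) (1,3) (2,3) (3,3) (3,2) (2,2)

The budget equals the shortest possible length, so every move has to be on a shortest route through the required cells.
Route from (1,1): 2× right (reaching (1,3)), 2× down (reaching (3,3)), left to (3,2), up to (2,2) — 6 moves in all.
Check: all required cells visited; 6 ≤ 6 moves.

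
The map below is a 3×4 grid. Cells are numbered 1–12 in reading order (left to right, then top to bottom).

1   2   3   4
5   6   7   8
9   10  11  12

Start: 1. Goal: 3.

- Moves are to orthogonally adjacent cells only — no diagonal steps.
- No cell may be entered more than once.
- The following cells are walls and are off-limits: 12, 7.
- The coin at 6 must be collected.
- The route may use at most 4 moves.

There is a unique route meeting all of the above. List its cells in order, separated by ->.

The 4-move cap with required stops at 6 leaves no slack for detours.
Route from 1: down 1 to 5, right 1 to 6, up 1 to 2, right 1 to 3 — 4 moves in all.
Check: all required cells visited; 4 ≤ 4 moves.

1 -> 5 -> 6 -> 2 -> 3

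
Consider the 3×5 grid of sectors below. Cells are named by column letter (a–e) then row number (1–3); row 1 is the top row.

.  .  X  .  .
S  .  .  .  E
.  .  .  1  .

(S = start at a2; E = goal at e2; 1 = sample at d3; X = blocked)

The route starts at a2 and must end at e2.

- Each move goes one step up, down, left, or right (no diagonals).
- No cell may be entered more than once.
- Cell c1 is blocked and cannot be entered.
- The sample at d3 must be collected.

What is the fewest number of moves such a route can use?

Any route passes through d3 somewhere between a2 and e2. Summing Manhattan distances along the two legs (a2 → d3 → e2) gives a lower bound of 4 + 2 = 6 moves.
A route of 6 moves achieves this: a2 → a3 → b3 → c3 → d3 → d2 → e2.
Since 6 matches the lower bound, it is optimal.

6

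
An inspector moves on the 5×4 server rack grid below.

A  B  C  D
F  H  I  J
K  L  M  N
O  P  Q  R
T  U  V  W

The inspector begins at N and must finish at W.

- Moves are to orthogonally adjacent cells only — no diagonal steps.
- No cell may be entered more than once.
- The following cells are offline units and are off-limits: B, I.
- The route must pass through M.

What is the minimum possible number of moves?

Any route passes through M somewhere between N and W. Summing Manhattan distances along the two legs (N → M → W) gives a lower bound of 1 + 3 = 4 moves.
A route of 4 moves achieves this: N → M → Q → V → W.
Since 4 matches the lower bound, it is optimal.

4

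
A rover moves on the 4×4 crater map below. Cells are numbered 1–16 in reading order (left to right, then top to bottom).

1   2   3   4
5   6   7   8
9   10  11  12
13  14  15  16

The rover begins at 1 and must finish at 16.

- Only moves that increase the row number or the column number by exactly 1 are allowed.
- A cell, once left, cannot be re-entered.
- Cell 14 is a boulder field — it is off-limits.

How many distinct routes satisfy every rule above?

A right/down-only route from 1 to 16 makes exactly 3 down-moves and 3 right-moves in some order.
With no other constraints that would be C(6,3) = 20 routes.
Subtract routes through each blocked cell (inclusion–exclusion for overlaps): − through 14: 4 → 16.
That gives 16 routes.

16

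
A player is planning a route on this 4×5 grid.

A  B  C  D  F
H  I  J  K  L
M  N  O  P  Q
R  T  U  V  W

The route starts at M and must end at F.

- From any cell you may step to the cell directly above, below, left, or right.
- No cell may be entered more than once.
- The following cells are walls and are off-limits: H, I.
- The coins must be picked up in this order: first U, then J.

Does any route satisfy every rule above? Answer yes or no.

One route that works: M → R → T → U → O → J → C → D → F.

yes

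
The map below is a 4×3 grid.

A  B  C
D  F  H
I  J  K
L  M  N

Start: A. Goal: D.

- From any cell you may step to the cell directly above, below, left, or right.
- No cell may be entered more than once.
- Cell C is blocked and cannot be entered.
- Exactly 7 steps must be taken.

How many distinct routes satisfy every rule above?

Need simple routes of exactly 7 moves from A to D (Manhattan distance 1, so 3 moves are spent on a detour and 3 undoing it).
Enumerating: A B F J M L I D | A B F H K J I D.
That gives 2 routes.

2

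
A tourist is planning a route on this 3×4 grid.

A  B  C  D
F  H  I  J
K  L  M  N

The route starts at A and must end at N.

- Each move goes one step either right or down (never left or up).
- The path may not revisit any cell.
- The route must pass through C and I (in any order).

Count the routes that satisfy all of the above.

2

A right/down-only route from A to N makes exactly 2 down-moves and 3 right-moves in some order.
With no other constraints that would be C(5,2) = 10 routes.
A monotone route can only reach the required cells in the order C, I, so split there and multiply the segment counts: A→C: 1; C→I: 1; I→N: 2; product = 2.
That gives 2 routes.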